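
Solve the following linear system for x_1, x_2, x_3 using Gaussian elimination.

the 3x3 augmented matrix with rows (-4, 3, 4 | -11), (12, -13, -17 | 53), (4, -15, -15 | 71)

(-1, -5, 0)

Forward elimination on [A|b]:
R2 <- R2 - (-3)*R1:  [  0  -4  -5  20 ]
R3 <- R3 - (-1)*R1:  [   0  -12  -11   60 ]
R3 <- R3 - (3)*R2:  [ 0  0  4  0 ]
Row echelon form:
[ -4   3   4  |  -11 ]
[  0  -4  -5  |   20 ]
[  0   0   4  |    0 ]
Back-substitution:
x_3 = (0) / 4 = 0
x_2 = (20 - (-5)*(0)) / -4 = -5
x_1 = (-11 - (3)*(-5) - (4)*(0)) / -4 = -1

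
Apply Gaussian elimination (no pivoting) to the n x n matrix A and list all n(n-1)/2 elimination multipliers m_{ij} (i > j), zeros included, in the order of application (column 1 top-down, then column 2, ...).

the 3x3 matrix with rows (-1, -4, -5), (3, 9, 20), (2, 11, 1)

multipliers: -3, -2, -1

Forward elimination:
R2 <- R2 - (-3)*R1:  [  0  -3   5 ]
R3 <- R3 - (-2)*R1:  [  0   3  -9 ]
R3 <- R3 - (-1)*R2:  [  0   0  -4 ]
Multipliers (in order of application): m_{21} = -3, m_{31} = -2, m_{32} = -1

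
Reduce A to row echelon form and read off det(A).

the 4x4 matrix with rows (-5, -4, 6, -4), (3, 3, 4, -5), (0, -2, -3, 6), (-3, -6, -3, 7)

Forward elimination:
R2 <- R2 - (-3/5)*R1:  [     0    3/5   38/5  -37/5 ]
R4 <- R4 - (3/5)*R1:  [     0  -18/5  -33/5   47/5 ]
R3 <- R3 - (-10/3)*R2:  [     0      0   67/3  -56/3 ]
R4 <- R4 - (-6)*R2:  [   0    0   39  -35 ]
R4 <- R4 - (117/67)*R3:  [       0        0        0  -161/67 ]
Upper-triangular form:
[ -5   -4     6       -4 ]
[  0  3/5  38/5    -37/5 ]
[  0    0  67/3    -56/3 ]
[  0    0     0  -161/67 ]
det(A) = (-1)^0 * (-5) * (3/5) * (67/3) * (-161/67) = 161  (0 row swaps -> sign +1)

det(A) = 161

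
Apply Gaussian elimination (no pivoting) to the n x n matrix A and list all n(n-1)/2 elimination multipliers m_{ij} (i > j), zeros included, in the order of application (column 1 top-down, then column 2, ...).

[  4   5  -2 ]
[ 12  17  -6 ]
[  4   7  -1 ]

multipliers: 3, 1, 1

Forward elimination:
R2 <- R2 - (3)*R1:  [ 0  2  0 ]
R3 <- R3 - (1)*R1:  [ 0  2  1 ]
R3 <- R3 - (1)*R2:  [ 0  0  1 ]
Multipliers (in order of application): m_{21} = 3, m_{31} = 1, m_{32} = 1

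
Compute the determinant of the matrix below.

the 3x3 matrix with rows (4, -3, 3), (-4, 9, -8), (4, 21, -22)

Forward elimination:
R2 <- R2 - (-1)*R1:  [  0   6  -5 ]
R3 <- R3 - (1)*R1:  [   0   24  -25 ]
R3 <- R3 - (4)*R2:  [  0   0  -5 ]
Upper-triangular form:
[ 4  -3   3 ]
[ 0   6  -5 ]
[ 0   0  -5 ]
det(A) = (-1)^0 * (4) * (6) * (-5) = -120  (0 row swaps -> sign +1)

det(A) = -120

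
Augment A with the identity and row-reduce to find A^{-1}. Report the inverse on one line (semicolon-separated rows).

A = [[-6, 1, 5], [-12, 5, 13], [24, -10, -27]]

Gauss-Jordan on [A | I]:
R1 <- (1/-6)*R1:  [    1  -1/6  -5/6  |  -1/6     0     0 ]
R2 <- R2 - (-12)*R1:  [  0   3   3  |  -2   1   0 ]
R3 <- R3 - (24)*R1:  [  0  -6  -7  |   4   0   1 ]
R2 <- (1/3)*R2:  [    0     1     1  |  -2/3   1/3     0 ]
R1 <- R1 - (-1/6)*R2:  [     1      0   -2/3  |  -5/18   1/18      0 ]
R3 <- R3 - (-6)*R2:  [  0   0  -1  |   0   2   1 ]
R3 <- (1/-1)*R3:  [  0   0   1  |   0  -2  -1 ]
R1 <- R1 - (-2/3)*R3:  [      1       0       0  |   -5/18  -23/18    -2/3 ]
R2 <- R2 - (1)*R3:  [    0     1     0  |  -2/3   7/3     1 ]
Right block of [I | A^{-1}] is the inverse:
[ -5/18  -23/18  -2/3 ]
[  -2/3     7/3     1 ]
[     0      -2    -1 ]

inverse = [-5/18 -23/18 -2/3; -2/3 7/3 1; 0 -2 -1]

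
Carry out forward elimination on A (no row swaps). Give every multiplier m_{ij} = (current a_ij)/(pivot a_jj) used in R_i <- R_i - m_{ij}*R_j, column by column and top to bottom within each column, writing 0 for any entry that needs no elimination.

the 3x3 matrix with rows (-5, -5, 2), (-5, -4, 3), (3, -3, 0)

Forward elimination:
R2 <- R2 - (1)*R1:  [ 0  1  1 ]
R3 <- R3 - (-3/5)*R1:  [   0   -6  6/5 ]
R3 <- R3 - (-6)*R2:  [    0     0  36/5 ]
Multipliers (in order of application): m_{21} = 1, m_{31} = -3/5, m_{32} = -6

multipliers: 1, -3/5, -6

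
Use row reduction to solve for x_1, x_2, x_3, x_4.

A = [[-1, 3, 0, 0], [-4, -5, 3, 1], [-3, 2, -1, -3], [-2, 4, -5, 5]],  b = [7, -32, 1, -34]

Forward elimination on [A|b]:
R2 <- R2 - (4)*R1:  [   0  -17    3    1  -60 ]
R3 <- R3 - (3)*R1:  [   0   -7   -1   -3  -20 ]
R4 <- R4 - (2)*R1:  [   0   -2   -5    5  -48 ]
R3 <- R3 - (7/17)*R2:  [      0       0  -38/17  -58/17   80/17 ]
R4 <- R4 - (2/17)*R2:  [       0        0   -91/17    83/17  -696/17 ]
R4 <- R4 - (91/38)*R3:  [       0        0        0   248/19  -992/19 ]
Row echelon form:
[ -1    3       0       0  |        7 ]
[  0  -17       3       1  |      -60 ]
[  0    0  -38/17  -58/17  |    80/17 ]
[  0    0       0  248/19  |  -992/19 ]
Back-substitution:
x_4 = (-992/19) / (248/19) = -4
x_3 = (80/17 - (-58/17)*(-4)) / (-38/17) = 4
x_2 = (-60 - (3)*(4) - (1)*(-4)) / -17 = 4
x_1 = (7 - (3)*(4)) / -1 = 5

(5, 4, 4, -4)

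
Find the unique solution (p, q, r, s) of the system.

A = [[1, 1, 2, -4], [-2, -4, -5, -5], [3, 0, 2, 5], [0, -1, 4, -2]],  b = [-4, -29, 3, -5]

Forward elimination on [A|b]:
R2 <- R2 - (-2)*R1:  [   0   -2   -1  -13  -37 ]
R3 <- R3 - (3)*R1:  [  0  -3  -4  17  15 ]
R3 <- R3 - (3/2)*R2:  [     0      0   -5/2   73/2  141/2 ]
R4 <- R4 - (1/2)*R2:  [    0     0   9/2   9/2  27/2 ]
R4 <- R4 - (-9/5)*R3:  [     0      0      0  351/5  702/5 ]
Row echelon form:
[ 1   1     2     -4  |     -4 ]
[ 0  -2    -1    -13  |    -37 ]
[ 0   0  -5/2   73/2  |  141/2 ]
[ 0   0     0  351/5  |  702/5 ]
Back-substitution:
s = (702/5) / (351/5) = 2
r = (141/2 - (73/2)*(2)) / (-5/2) = 1
q = (-37 - (-1)*(1) - (-13)*(2)) / -2 = 5
p = (-4 - (1)*(5) - (2)*(1) - (-4)*(2)) / 1 = -3

(-3, 5, 1, 2)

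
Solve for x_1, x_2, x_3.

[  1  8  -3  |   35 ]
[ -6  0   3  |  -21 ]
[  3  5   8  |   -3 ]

Forward elimination on [A|b]:
R2 <- R2 - (-6)*R1:  [   0   48  -15  189 ]
R3 <- R3 - (3)*R1:  [    0   -19    17  -108 ]
R3 <- R3 - (-19/48)*R2:  [       0        0   177/16  -531/16 ]
Row echelon form:
[ 1   8      -3  |       35 ]
[ 0  48     -15  |      189 ]
[ 0   0  177/16  |  -531/16 ]
Back-substitution:
x_3 = (-531/16) / (177/16) = -3
x_2 = (189 - (-15)*(-3)) / 48 = 3
x_1 = (35 - (8)*(3) - (-3)*(-3)) / 1 = 2

(2, 3, -3)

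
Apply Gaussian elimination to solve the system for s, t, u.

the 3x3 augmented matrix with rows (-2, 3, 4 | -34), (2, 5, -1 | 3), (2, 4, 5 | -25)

Forward elimination on [A|b]:
R2 <- R2 - (-1)*R1:  [   0    8    3  -31 ]
R3 <- R3 - (-1)*R1:  [   0    7    9  -59 ]
R3 <- R3 - (7/8)*R2:  [      0       0    51/8  -255/8 ]
Row echelon form:
[ -2  3     4  |     -34 ]
[  0  8     3  |     -31 ]
[  0  0  51/8  |  -255/8 ]
Back-substitution:
u = (-255/8) / (51/8) = -5
t = (-31 - (3)*(-5)) / 8 = -2
s = (-34 - (3)*(-2) - (4)*(-5)) / -2 = 4

(4, -2, -5)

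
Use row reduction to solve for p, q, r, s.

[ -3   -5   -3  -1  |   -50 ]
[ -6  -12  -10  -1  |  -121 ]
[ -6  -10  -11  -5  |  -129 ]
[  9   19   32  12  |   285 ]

Forward elimination on [A|b]:
R2 <- R2 - (2)*R1:  [   0   -2   -4    1  -21 ]
R3 <- R3 - (2)*R1:  [   0    0   -5   -3  -29 ]
R4 <- R4 - (-3)*R1:  [   0    4   23    9  135 ]
R4 <- R4 - (-2)*R2:  [  0   0  15  11  93 ]
R4 <- R4 - (-3)*R3:  [ 0  0  0  2  6 ]
Row echelon form:
[ -3  -5  -3  -1  |  -50 ]
[  0  -2  -4   1  |  -21 ]
[  0   0  -5  -3  |  -29 ]
[  0   0   0   2  |    6 ]
Back-substitution:
s = (6) / 2 = 3
r = (-29 - (-3)*(3)) / -5 = 4
q = (-21 - (-4)*(4) - (1)*(3)) / -2 = 4
p = (-50 - (-5)*(4) - (-3)*(4) - (-1)*(3)) / -3 = 5

(5, 4, 4, 3)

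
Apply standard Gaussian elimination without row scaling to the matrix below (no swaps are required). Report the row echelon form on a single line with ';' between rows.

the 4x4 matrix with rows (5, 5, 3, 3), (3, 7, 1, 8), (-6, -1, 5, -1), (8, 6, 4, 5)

Forward elimination:
R2 <- R2 - (3/5)*R1:  [    0     4  -4/5  31/5 ]
R3 <- R3 - (-6/5)*R1:  [    0     5  43/5  13/5 ]
R4 <- R4 - (8/5)*R1:  [    0    -2  -4/5   1/5 ]
R3 <- R3 - (5/4)*R2:  [       0        0     48/5  -103/20 ]
R4 <- R4 - (-1/2)*R2:  [     0      0   -6/5  33/10 ]
R4 <- R4 - (-1/8)*R3:  [     0      0      0  85/32 ]
Row echelon form:
[ 5  5     3        3 ]
[ 0  4  -4/5     31/5 ]
[ 0  0  48/5  -103/20 ]
[ 0  0     0    85/32 ]

REF = [5 5 3 3; 0 4 -4/5 31/5; 0 0 48/5 -103/20; 0 0 0 85/32]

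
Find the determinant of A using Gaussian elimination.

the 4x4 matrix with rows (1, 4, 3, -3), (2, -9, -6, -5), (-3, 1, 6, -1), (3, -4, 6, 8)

Forward elimination:
R2 <- R2 - (2)*R1:  [   0  -17  -12    1 ]
R3 <- R3 - (-3)*R1:  [   0   13   15  -10 ]
R4 <- R4 - (3)*R1:  [   0  -16   -3   17 ]
R3 <- R3 - (-13/17)*R2:  [       0        0    99/17  -157/17 ]
R4 <- R4 - (16/17)*R2:  [      0       0  141/17  273/17 ]
R4 <- R4 - (47/33)*R3:  [      0       0       0  964/33 ]
Upper-triangular form:
[ 1    4      3       -3 ]
[ 0  -17    -12        1 ]
[ 0    0  99/17  -157/17 ]
[ 0    0      0   964/33 ]
det(A) = (-1)^0 * (1) * (-17) * (99/17) * (964/33) = -2892  (0 row swaps -> sign +1)

det(A) = -2892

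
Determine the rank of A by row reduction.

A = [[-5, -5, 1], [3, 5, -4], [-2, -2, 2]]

Row reduction:
R2 <- R2 - (-3/5)*R1:  [     0      2  -17/5 ]
R3 <- R3 - (2/5)*R1:  [   0    0  8/5 ]
Row echelon form:
[ -5  -5      1 ]
[  0   2  -17/5 ]
[  0   0    8/5 ]
Nonzero rows / pivot columns: 3

rank(A) = 3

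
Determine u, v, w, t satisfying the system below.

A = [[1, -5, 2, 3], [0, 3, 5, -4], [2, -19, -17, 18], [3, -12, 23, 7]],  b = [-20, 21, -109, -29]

Forward elimination on [A|b]:
R3 <- R3 - (2)*R1:  [   0   -9  -21   12  -69 ]
R4 <- R4 - (3)*R1:  [  0   3  17  -2  31 ]
R3 <- R3 - (-3)*R2:  [  0   0  -6   0  -6 ]
R4 <- R4 - (1)*R2:  [  0   0  12   2  10 ]
R4 <- R4 - (-2)*R3:  [  0   0   0   2  -2 ]
Row echelon form:
[ 1  -5   2   3  |  -20 ]
[ 0   3   5  -4  |   21 ]
[ 0   0  -6   0  |   -6 ]
[ 0   0   0   2  |   -2 ]
Back-substitution:
t = (-2) / 2 = -1
w = (-6) / -6 = 1
v = (21 - (5)*(1) - (-4)*(-1)) / 3 = 4
u = (-20 - (-5)*(4) - (2)*(1) - (3)*(-1)) / 1 = 1

(1, 4, 1, -1)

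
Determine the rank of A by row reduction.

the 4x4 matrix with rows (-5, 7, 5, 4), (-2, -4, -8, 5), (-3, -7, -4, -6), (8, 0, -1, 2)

rank(A) = 3

Row reduction:
R2 <- R2 - (2/5)*R1:  [     0  -34/5    -10   17/5 ]
R3 <- R3 - (3/5)*R1:  [     0  -56/5     -7  -42/5 ]
R4 <- R4 - (-8/5)*R1:  [    0  56/5     7  42/5 ]
R3 <- R3 - (28/17)*R2:  [      0       0  161/17     -14 ]
R4 <- R4 - (-28/17)*R2:  [       0        0  -161/17       14 ]
R4 <- R4 - (-1)*R3:  [ 0  0  0  0 ]
Row echelon form:
[ -5      7       5     4 ]
[  0  -34/5     -10  17/5 ]
[  0      0  161/17   -14 ]
[  0      0       0     0 ]
Nonzero rows / pivot columns: 3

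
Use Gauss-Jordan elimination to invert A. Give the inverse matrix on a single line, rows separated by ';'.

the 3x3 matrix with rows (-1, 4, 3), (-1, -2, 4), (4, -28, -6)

Gauss-Jordan on [A | I]:
R1 <- (1/-1)*R1:  [  1  -4  -3  |  -1   0   0 ]
R2 <- R2 - (-1)*R1:  [  0  -6   1  |  -1   1   0 ]
R3 <- R3 - (4)*R1:  [   0  -12    6  |    4    0    1 ]
R2 <- (1/-6)*R2:  [    0     1  -1/6  |   1/6  -1/6     0 ]
R1 <- R1 - (-4)*R2:  [     1      0  -11/3  |   -1/3   -2/3      0 ]
R3 <- R3 - (-12)*R2:  [  0   0   4  |   6  -2   1 ]
R3 <- (1/4)*R3:  [    0     0     1  |   3/2  -1/2   1/4 ]
R1 <- R1 - (-11/3)*R3:  [     1      0      0  |   31/6   -5/2  11/12 ]
R2 <- R2 - (-1/6)*R3:  [    0     1     0  |  5/12  -1/4  1/24 ]
Right block of [I | A^{-1}] is the inverse:
[ 31/6  -5/2  11/12 ]
[ 5/12  -1/4   1/24 ]
[  3/2  -1/2    1/4 ]

inverse = [31/6 -5/2 11/12; 5/12 -1/4 1/24; 3/2 -1/2 1/4]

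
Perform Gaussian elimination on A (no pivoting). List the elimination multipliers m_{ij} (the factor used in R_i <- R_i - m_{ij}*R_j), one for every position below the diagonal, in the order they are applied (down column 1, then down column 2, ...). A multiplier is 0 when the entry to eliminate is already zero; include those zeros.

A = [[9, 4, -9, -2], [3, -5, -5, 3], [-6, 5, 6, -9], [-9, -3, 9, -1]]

Forward elimination:
R2 <- R2 - (1/3)*R1:  [     0  -19/3     -2   11/3 ]
R3 <- R3 - (-2/3)*R1:  [     0   23/3      0  -31/3 ]
R4 <- R4 - (-1)*R1:  [  0   1   0  -3 ]
R3 <- R3 - (-23/19)*R2:  [       0        0   -46/19  -112/19 ]
R4 <- R4 - (-3/19)*R2:  [      0       0   -6/19  -46/19 ]
R4 <- R4 - (3/23)*R3:  [      0       0       0  -38/23 ]
Multipliers (in order of application): m_{21} = 1/3, m_{31} = -2/3, m_{41} = -1, m_{32} = -23/19, m_{42} = -3/19, m_{43} = 3/23

multipliers: 1/3, -2/3, -1, -23/19, -3/19, 3/23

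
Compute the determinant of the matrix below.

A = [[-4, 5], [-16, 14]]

det(A) = 24

Forward elimination:
R2 <- R2 - (4)*R1:  [  0  -6 ]
Upper-triangular form:
[ -4   5 ]
[  0  -6 ]
det(A) = (-1)^0 * (-4) * (-6) = 24  (0 row swaps -> sign +1)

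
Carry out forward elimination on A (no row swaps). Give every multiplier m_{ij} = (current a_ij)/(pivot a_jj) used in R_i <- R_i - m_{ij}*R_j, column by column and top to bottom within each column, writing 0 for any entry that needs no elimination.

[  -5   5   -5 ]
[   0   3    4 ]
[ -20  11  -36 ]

Forward elimination:
R2: entry in column 1 is already 0 -> m_{21} = 0 (no row operation needed)
R3 <- R3 - (4)*R1:  [   0   -9  -16 ]
R3 <- R3 - (-3)*R2:  [  0   0  -4 ]
Multipliers (in order of application): m_{21} = 0, m_{31} = 4, m_{32} = -3

multipliers: 0, 4, -3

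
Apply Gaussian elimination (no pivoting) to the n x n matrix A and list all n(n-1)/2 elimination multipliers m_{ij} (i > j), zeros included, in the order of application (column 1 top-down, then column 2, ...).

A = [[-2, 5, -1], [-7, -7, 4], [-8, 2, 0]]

Forward elimination:
R2 <- R2 - (7/2)*R1:  [     0  -49/2   15/2 ]
R3 <- R3 - (4)*R1:  [   0  -18    4 ]
R3 <- R3 - (36/49)*R2:  [      0       0  -74/49 ]
Multipliers (in order of application): m_{21} = 7/2, m_{31} = 4, m_{32} = 36/49

multipliers: 7/2, 4, 36/49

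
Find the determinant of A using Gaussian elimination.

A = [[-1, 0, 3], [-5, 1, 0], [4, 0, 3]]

det(A) = -15

Forward elimination:
R2 <- R2 - (5)*R1:  [   0    1  -15 ]
R3 <- R3 - (-4)*R1:  [  0   0  15 ]
Upper-triangular form:
[ -1  0    3 ]
[  0  1  -15 ]
[  0  0   15 ]
det(A) = (-1)^0 * (-1) * (1) * (15) = -15  (0 row swaps -> sign +1)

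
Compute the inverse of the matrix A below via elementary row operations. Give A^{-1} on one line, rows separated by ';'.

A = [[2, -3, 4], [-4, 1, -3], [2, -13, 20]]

Gauss-Jordan on [A | I]:
R1 <- (1/2)*R1:  [    1  -3/2     2  |   1/2     0     0 ]
R2 <- R2 - (-4)*R1:  [  0  -5   5  |   2   1   0 ]
R3 <- R3 - (2)*R1:  [   0  -10   16  |   -1    0    1 ]
R2 <- (1/-5)*R2:  [    0     1    -1  |  -2/5  -1/5     0 ]
R1 <- R1 - (-3/2)*R2:  [     1      0    1/2  |  -1/10  -3/10      0 ]
R3 <- R3 - (-10)*R2:  [  0   0   6  |  -5  -2   1 ]
R3 <- (1/6)*R3:  [    0     0     1  |  -5/6  -1/3   1/6 ]
R1 <- R1 - (1/2)*R3:  [     1      0      0  |  19/60  -2/15  -1/12 ]
R2 <- R2 - (-1)*R3:  [      0       1       0  |  -37/30   -8/15     1/6 ]
Right block of [I | A^{-1}] is the inverse:
[  19/60  -2/15  -1/12 ]
[ -37/30  -8/15    1/6 ]
[   -5/6   -1/3    1/6 ]

inverse = [19/60 -2/15 -1/12; -37/30 -8/15 1/6; -5/6 -1/3 1/6]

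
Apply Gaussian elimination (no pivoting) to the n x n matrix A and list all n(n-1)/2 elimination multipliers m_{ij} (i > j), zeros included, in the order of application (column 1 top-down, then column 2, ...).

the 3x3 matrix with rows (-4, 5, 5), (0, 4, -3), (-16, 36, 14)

multipliers: 0, 4, 4

Forward elimination:
R2: entry in column 1 is already 0 -> m_{21} = 0 (no row operation needed)
R3 <- R3 - (4)*R1:  [  0  16  -6 ]
R3 <- R3 - (4)*R2:  [ 0  0  6 ]
Multipliers (in order of application): m_{21} = 0, m_{31} = 4, m_{32} = 4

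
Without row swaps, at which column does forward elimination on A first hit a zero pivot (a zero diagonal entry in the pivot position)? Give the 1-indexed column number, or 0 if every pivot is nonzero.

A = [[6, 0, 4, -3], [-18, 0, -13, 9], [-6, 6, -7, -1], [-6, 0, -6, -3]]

first zero-pivot column = 2

Naive forward elimination:
R2 <- R2 - (-3)*R1:  [  0   0  -1   0 ]
R3 <- R3 - (-1)*R1:  [  0   6  -3  -4 ]
R4 <- R4 - (-1)*R1:  [  0   0  -2  -6 ]
Matrix at this point:
[ 6  0   4  -3 ]
[ 0  0  -1   0 ]
[ 0  6  -3  -4 ]
[ 0  0  -2  -6 ]
Pivot entry (2,2) is zero but row 3 has 6 in column 2 -> naive elimination stops; a row interchange (e.g. R2 <-> R3) would be required here.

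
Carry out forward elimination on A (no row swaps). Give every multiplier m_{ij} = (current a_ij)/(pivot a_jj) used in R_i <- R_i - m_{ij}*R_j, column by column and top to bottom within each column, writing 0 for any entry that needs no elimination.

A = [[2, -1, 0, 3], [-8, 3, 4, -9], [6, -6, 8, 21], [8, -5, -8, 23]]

Forward elimination:
R2 <- R2 - (-4)*R1:  [  0  -1   4   3 ]
R3 <- R3 - (3)*R1:  [  0  -3   8  12 ]
R4 <- R4 - (4)*R1:  [  0  -1  -8  11 ]
R3 <- R3 - (3)*R2:  [  0   0  -4   3 ]
R4 <- R4 - (1)*R2:  [   0    0  -12    8 ]
R4 <- R4 - (3)*R3:  [  0   0   0  -1 ]
Multipliers (in order of application): m_{21} = -4, m_{31} = 3, m_{41} = 4, m_{32} = 3, m_{42} = 1, m_{43} = 3

multipliers: -4, 3, 4, 3, 1, 3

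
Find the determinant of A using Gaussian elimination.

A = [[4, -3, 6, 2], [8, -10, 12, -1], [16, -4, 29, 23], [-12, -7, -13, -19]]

Forward elimination:
R2 <- R2 - (2)*R1:  [  0  -4   0  -5 ]
R3 <- R3 - (4)*R1:  [  0   8   5  15 ]
R4 <- R4 - (-3)*R1:  [   0  -16    5  -13 ]
R3 <- R3 - (-2)*R2:  [ 0  0  5  5 ]
R4 <- R4 - (4)*R2:  [ 0  0  5  7 ]
R4 <- R4 - (1)*R3:  [ 0  0  0  2 ]
Upper-triangular form:
[ 4  -3  6   2 ]
[ 0  -4  0  -5 ]
[ 0   0  5   5 ]
[ 0   0  0   2 ]
det(A) = (-1)^0 * (4) * (-4) * (5) * (2) = -160  (0 row swaps -> sign +1)

det(A) = -160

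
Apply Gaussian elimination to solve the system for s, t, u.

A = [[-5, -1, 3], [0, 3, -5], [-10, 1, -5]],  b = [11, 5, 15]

Forward elimination on [A|b]:
R3 <- R3 - (2)*R1:  [   0    3  -11   -7 ]
R3 <- R3 - (1)*R2:  [   0    0   -6  -12 ]
Row echelon form:
[ -5  -1   3  |   11 ]
[  0   3  -5  |    5 ]
[  0   0  -6  |  -12 ]
Back-substitution:
u = (-12) / -6 = 2
t = (5 - (-5)*(2)) / 3 = 5
s = (11 - (-1)*(5) - (3)*(2)) / -5 = -2

(-2, 5, 2)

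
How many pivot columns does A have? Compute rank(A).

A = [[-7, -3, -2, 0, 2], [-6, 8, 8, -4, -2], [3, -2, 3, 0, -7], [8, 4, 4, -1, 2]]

rank(A) = 4

Row reduction:
R2 <- R2 - (6/7)*R1:  [     0   74/7   68/7     -4  -26/7 ]
R3 <- R3 - (-3/7)*R1:  [     0  -23/7   15/7      0  -43/7 ]
R4 <- R4 - (-8/7)*R1:  [    0   4/7  12/7    -1  30/7 ]
R3 <- R3 - (-23/74)*R2:  [       0        0   191/37   -46/37  -270/37 ]
R4 <- R4 - (2/37)*R2:  [      0       0   44/37  -29/37  166/37 ]
R4 <- R4 - (44/191)*R3:  [        0         0         0   -95/191  1178/191 ]
Row echelon form:
[ -7    -3      -2        0         2 ]
[  0  74/7    68/7       -4     -26/7 ]
[  0     0  191/37   -46/37   -270/37 ]
[  0     0       0  -95/191  1178/191 ]
Nonzero rows / pivot columns: 4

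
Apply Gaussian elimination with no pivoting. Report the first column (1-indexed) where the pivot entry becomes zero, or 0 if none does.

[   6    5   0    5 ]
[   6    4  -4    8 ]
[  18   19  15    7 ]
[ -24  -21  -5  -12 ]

first zero-pivot column = 0

Naive forward elimination:
R2 <- R2 - (1)*R1:  [  0  -1  -4   3 ]
R3 <- R3 - (3)*R1:  [  0   4  15  -8 ]
R4 <- R4 - (-4)*R1:  [  0  -1  -5   8 ]
R3 <- R3 - (-4)*R2:  [  0   0  -1   4 ]
R4 <- R4 - (1)*R2:  [  0   0  -1   5 ]
R4 <- R4 - (1)*R3:  [ 0  0  0  1 ]
All pivots nonzero; naive elimination completes without hitting a zero pivot.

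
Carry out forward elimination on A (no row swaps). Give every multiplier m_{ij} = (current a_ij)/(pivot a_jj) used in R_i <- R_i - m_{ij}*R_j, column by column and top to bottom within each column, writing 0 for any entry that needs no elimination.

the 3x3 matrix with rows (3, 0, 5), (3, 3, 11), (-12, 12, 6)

Forward elimination:
R2 <- R2 - (1)*R1:  [ 0  3  6 ]
R3 <- R3 - (-4)*R1:  [  0  12  26 ]
R3 <- R3 - (4)*R2:  [ 0  0  2 ]
Multipliers (in order of application): m_{21} = 1, m_{31} = -4, m_{32} = 4

multipliers: 1, -4, 4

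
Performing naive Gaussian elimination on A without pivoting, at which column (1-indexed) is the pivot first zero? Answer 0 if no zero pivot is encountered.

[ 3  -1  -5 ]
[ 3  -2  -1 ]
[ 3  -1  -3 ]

first zero-pivot column = 0

Naive forward elimination:
R2 <- R2 - (1)*R1:  [  0  -1   4 ]
R3 <- R3 - (1)*R1:  [ 0  0  2 ]
All pivots nonzero; naive elimination completes without hitting a zero pivot.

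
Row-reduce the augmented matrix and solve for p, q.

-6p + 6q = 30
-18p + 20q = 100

(0, 5)

Forward elimination on [A|b]:
R2 <- R2 - (3)*R1:  [  0   2  10 ]
Row echelon form:
[ -6  6  |  30 ]
[  0  2  |  10 ]
Back-substitution:
q = (10) / 2 = 5
p = (30 - (6)*(5)) / -6 = 0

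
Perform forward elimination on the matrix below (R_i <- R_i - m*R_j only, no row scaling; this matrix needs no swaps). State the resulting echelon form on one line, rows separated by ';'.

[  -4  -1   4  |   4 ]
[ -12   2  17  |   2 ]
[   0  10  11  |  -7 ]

REF = [-4 -1 4 4; 0 5 5 -10; 0 0 1 13]

Forward elimination:
R2 <- R2 - (3)*R1:  [   0    5    5  -10 ]
R3 <- R3 - (2)*R2:  [  0   0   1  13 ]
Row echelon form:
[ -4  -1  4  |    4 ]
[  0   5  5  |  -10 ]
[  0   0  1  |   13 ]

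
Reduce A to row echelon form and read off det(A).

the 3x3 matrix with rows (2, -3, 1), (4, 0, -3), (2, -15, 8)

det(A) = -36

Forward elimination:
R2 <- R2 - (2)*R1:  [  0   6  -5 ]
R3 <- R3 - (1)*R1:  [   0  -12    7 ]
R3 <- R3 - (-2)*R2:  [  0   0  -3 ]
Upper-triangular form:
[ 2  -3   1 ]
[ 0   6  -5 ]
[ 0   0  -3 ]
det(A) = (-1)^0 * (2) * (6) * (-3) = -36  (0 row swaps -> sign +1)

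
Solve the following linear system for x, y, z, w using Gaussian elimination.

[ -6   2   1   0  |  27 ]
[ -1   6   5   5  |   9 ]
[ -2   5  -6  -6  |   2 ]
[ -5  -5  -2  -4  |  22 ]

Forward elimination on [A|b]:
R2 <- R2 - (1/6)*R1:  [    0  17/3  29/6     5   9/2 ]
R3 <- R3 - (1/3)*R1:  [     0   13/3  -19/3     -6     -7 ]
R4 <- R4 - (5/6)*R1:  [     0  -20/3  -17/6     -4   -1/2 ]
R3 <- R3 - (13/17)*R2:  [       0        0  -341/34  -167/17  -355/34 ]
R4 <- R4 - (-20/17)*R2:  [      0       0   97/34   32/17  163/34 ]
R4 <- R4 - (-97/341)*R3:  [        0         0         0  -311/341   622/341 ]
Row echelon form:
[ -6     2        1         0  |       27 ]
[  0  17/3     29/6         5  |      9/2 ]
[  0     0  -341/34   -167/17  |  -355/34 ]
[  0     0        0  -311/341  |  622/341 ]
Back-substitution:
w = (622/341) / (-311/341) = -2
z = (-355/34 - (-167/17)*(-2)) / (-341/34) = 3
y = (9/2 - (29/6)*(3) - (5)*(-2)) / (17/3) = 0
x = (27 - (2)*(0) - (1)*(3)) / -6 = -4

(-4, 0, 3, -2)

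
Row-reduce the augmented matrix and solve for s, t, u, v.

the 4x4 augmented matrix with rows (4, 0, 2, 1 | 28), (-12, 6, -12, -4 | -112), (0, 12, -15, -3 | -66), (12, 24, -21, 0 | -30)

(5, -2, 2, 4)

Forward elimination on [A|b]:
R2 <- R2 - (-3)*R1:  [   0    6   -6   -1  -28 ]
R4 <- R4 - (3)*R1:  [    0    24   -27    -3  -114 ]
R3 <- R3 - (2)*R2:  [   0    0   -3   -1  -10 ]
R4 <- R4 - (4)*R2:  [  0   0  -3   1  -2 ]
R4 <- R4 - (1)*R3:  [ 0  0  0  2  8 ]
Row echelon form:
[ 4  0   2   1  |   28 ]
[ 0  6  -6  -1  |  -28 ]
[ 0  0  -3  -1  |  -10 ]
[ 0  0   0   2  |    8 ]
Back-substitution:
v = (8) / 2 = 4
u = (-10 - (-1)*(4)) / -3 = 2
t = (-28 - (-6)*(2) - (-1)*(4)) / 6 = -2
s = (28 - (2)*(2) - (1)*(4)) / 4 = 5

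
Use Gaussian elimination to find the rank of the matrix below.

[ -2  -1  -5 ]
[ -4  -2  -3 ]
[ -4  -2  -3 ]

Row reduction:
R2 <- R2 - (2)*R1:  [ 0  0  7 ]
R3 <- R3 - (2)*R1:  [ 0  0  7 ]
R3 <- R3 - (1)*R2:  [ 0  0  0 ]
Row echelon form:
[ -2  -1  -5 ]
[  0   0   7 ]
[  0   0   0 ]
Nonzero rows / pivot columns: 2

rank(A) = 2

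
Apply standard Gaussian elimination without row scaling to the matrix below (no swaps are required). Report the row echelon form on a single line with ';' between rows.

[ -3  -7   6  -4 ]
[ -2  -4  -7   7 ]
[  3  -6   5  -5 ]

REF = [-3 -7 6 -4; 0 2/3 -11 29/3; 0 0 -407/2 359/2]

Forward elimination:
R2 <- R2 - (2/3)*R1:  [    0   2/3   -11  29/3 ]
R3 <- R3 - (-1)*R1:  [   0  -13   11   -9 ]
R3 <- R3 - (-39/2)*R2:  [      0       0  -407/2   359/2 ]
Row echelon form:
[ -3   -7       6     -4 ]
[  0  2/3     -11   29/3 ]
[  0    0  -407/2  359/2 ]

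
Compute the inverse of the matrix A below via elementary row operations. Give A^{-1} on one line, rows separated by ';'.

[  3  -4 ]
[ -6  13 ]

inverse = [13/15 4/15; 2/5 1/5]

Gauss-Jordan on [A | I]:
R1 <- (1/3)*R1:  [    1  -4/3  |   1/3     0 ]
R2 <- R2 - (-6)*R1:  [ 0  5  |  2  1 ]
R2 <- (1/5)*R2:  [   0    1  |  2/5  1/5 ]
R1 <- R1 - (-4/3)*R2:  [     1      0  |  13/15   4/15 ]
Right block of [I | A^{-1}] is the inverse:
[ 13/15  4/15 ]
[   2/5   1/5 ]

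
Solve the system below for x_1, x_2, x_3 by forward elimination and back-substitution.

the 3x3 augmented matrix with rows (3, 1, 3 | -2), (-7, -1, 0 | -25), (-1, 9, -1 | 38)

(3, 4, -5)

Forward elimination on [A|b]:
R2 <- R2 - (-7/3)*R1:  [     0    4/3      7  -89/3 ]
R3 <- R3 - (-1/3)*R1:  [     0   28/3      0  112/3 ]
R3 <- R3 - (7)*R2:  [   0    0  -49  245 ]
Row echelon form:
[ 3    1    3  |     -2 ]
[ 0  4/3    7  |  -89/3 ]
[ 0    0  -49  |    245 ]
Back-substitution:
x_3 = (245) / -49 = -5
x_2 = (-89/3 - (7)*(-5)) / (4/3) = 4
x_1 = (-2 - (1)*(4) - (3)*(-5)) / 3 = 3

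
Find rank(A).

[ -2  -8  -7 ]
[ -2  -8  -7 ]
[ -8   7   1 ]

rank(A) = 2

Row reduction:
R2 <- R2 - (1)*R1:  [ 0  0  0 ]
R3 <- R3 - (4)*R1:  [  0  39  29 ]
R2 <-> R3   (pivot in column 2 was zero)
[ -2  -8  -7 ]
[  0  39  29 ]
[  0   0   0 ]
Row echelon form:
[ -2  -8  -7 ]
[  0  39  29 ]
[  0   0   0 ]
Nonzero rows / pivot columns: 2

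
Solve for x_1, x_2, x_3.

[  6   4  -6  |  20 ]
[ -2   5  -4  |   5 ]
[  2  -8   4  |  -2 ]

Forward elimination on [A|b]:
R2 <- R2 - (-1/3)*R1:  [    0  19/3    -6  35/3 ]
R3 <- R3 - (1/3)*R1:  [     0  -28/3      6  -26/3 ]
R3 <- R3 - (-28/19)*R2:  [      0       0  -54/19  162/19 ]
Row echelon form:
[ 6     4      -6  |      20 ]
[ 0  19/3      -6  |    35/3 ]
[ 0     0  -54/19  |  162/19 ]
Back-substitution:
x_3 = (162/19) / (-54/19) = -3
x_2 = (35/3 - (-6)*(-3)) / (19/3) = -1
x_1 = (20 - (4)*(-1) - (-6)*(-3)) / 6 = 1

(1, -1, -3)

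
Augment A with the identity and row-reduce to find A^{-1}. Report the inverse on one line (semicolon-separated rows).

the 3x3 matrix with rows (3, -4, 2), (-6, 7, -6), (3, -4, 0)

Gauss-Jordan on [A | I]:
R1 <- (1/3)*R1:  [    1  -4/3   2/3  |   1/3     0     0 ]
R2 <- R2 - (-6)*R1:  [  0  -1  -2  |   2   1   0 ]
R3 <- R3 - (3)*R1:  [  0   0  -2  |  -1   0   1 ]
R2 <- (1/-1)*R2:  [  0   1   2  |  -2  -1   0 ]
R1 <- R1 - (-4/3)*R2:  [    1     0  10/3  |  -7/3  -4/3     0 ]
R3 <- (1/-2)*R3:  [    0     0     1  |   1/2     0  -1/2 ]
R1 <- R1 - (10/3)*R3:  [    1     0     0  |    -4  -4/3   5/3 ]
R2 <- R2 - (2)*R3:  [  0   1   0  |  -3  -1   1 ]
Right block of [I | A^{-1}] is the inverse:
[  -4  -4/3   5/3 ]
[  -3    -1     1 ]
[ 1/2     0  -1/2 ]

inverse = [-4 -4/3 5/3; -3 -1 1; 1/2 0 -1/2]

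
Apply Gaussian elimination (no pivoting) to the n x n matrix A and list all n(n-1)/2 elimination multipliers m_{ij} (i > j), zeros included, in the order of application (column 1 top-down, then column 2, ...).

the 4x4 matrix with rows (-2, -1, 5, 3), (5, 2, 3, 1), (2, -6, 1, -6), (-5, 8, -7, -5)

multipliers: -5/2, -1, 5/2, 14, -21, -306/211

Forward elimination:
R2 <- R2 - (-5/2)*R1:  [    0  -1/2  31/2  17/2 ]
R3 <- R3 - (-1)*R1:  [  0  -7   6  -3 ]
R4 <- R4 - (5/2)*R1:  [     0   21/2  -39/2  -25/2 ]
R3 <- R3 - (14)*R2:  [    0     0  -211  -122 ]
R4 <- R4 - (-21)*R2:  [   0    0  306  166 ]
R4 <- R4 - (-306/211)*R3:  [         0          0          0  -2306/211 ]
Multipliers (in order of application): m_{21} = -5/2, m_{31} = -1, m_{41} = 5/2, m_{32} = 14, m_{42} = -21, m_{43} = -306/211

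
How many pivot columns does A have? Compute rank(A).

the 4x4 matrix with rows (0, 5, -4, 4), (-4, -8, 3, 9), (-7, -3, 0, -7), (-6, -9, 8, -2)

Row reduction:
R1 <-> R2   (pivot in column 1 was zero)
[ -4  -8   3   9 ]
[  0   5  -4   4 ]
[ -7  -3   0  -7 ]
[ -6  -9   8  -2 ]
R3 <- R3 - (7/4)*R1:  [     0     11  -21/4  -91/4 ]
R4 <- R4 - (3/2)*R1:  [     0      3    7/2  -31/2 ]
R3 <- R3 - (11/5)*R2:  [       0        0    71/20  -631/20 ]
R4 <- R4 - (3/5)*R2:  [       0        0    59/10  -179/10 ]
R4 <- R4 - (118/71)*R3:  [       0        0        0  2452/71 ]
Row echelon form:
[ -4  -8      3        9 ]
[  0   5     -4        4 ]
[  0   0  71/20  -631/20 ]
[  0   0      0  2452/71 ]
Nonzero rows / pivot columns: 4

rank(A) = 4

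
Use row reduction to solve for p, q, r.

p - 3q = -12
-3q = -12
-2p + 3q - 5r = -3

Forward elimination on [A|b]:
R3 <- R3 - (-2)*R1:  [   0   -3   -5  -27 ]
R3 <- R3 - (1)*R2:  [   0    0   -5  -15 ]
Row echelon form:
[ 1  -3   0  |  -12 ]
[ 0  -3   0  |  -12 ]
[ 0   0  -5  |  -15 ]
Back-substitution:
r = (-15) / -5 = 3
q = (-12) / -3 = 4
p = (-12 - (-3)*(4)) / 1 = 0

(0, 4, 3)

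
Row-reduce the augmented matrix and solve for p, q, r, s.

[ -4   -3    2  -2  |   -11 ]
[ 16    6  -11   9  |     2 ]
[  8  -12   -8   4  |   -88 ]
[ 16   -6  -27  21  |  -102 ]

Forward elimination on [A|b]:
R2 <- R2 - (-4)*R1:  [   0   -6   -3    1  -42 ]
R3 <- R3 - (-2)*R1:  [    0   -18    -4     0  -110 ]
R4 <- R4 - (-4)*R1:  [    0   -18   -19    13  -146 ]
R3 <- R3 - (3)*R2:  [  0   0   5  -3  16 ]
R4 <- R4 - (3)*R2:  [   0    0  -10   10  -20 ]
R4 <- R4 - (-2)*R3:  [  0   0   0   4  12 ]
Row echelon form:
[ -4  -3   2  -2  |  -11 ]
[  0  -6  -3   1  |  -42 ]
[  0   0   5  -3  |   16 ]
[  0   0   0   4  |   12 ]
Back-substitution:
s = (12) / 4 = 3
r = (16 - (-3)*(3)) / 5 = 5
q = (-42 - (-3)*(5) - (1)*(3)) / -6 = 5
p = (-11 - (-3)*(5) - (2)*(5) - (-2)*(3)) / -4 = 0

(0, 5, 5, 3)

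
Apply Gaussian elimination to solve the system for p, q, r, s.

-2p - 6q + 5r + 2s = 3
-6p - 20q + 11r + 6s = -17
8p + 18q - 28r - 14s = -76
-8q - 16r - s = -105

(3, 3, 5, 1)

Forward elimination on [A|b]:
R2 <- R2 - (3)*R1:  [   0   -2   -4    0  -26 ]
R3 <- R3 - (-4)*R1:  [   0   -6   -8   -6  -64 ]
R3 <- R3 - (3)*R2:  [  0   0   4  -6  14 ]
R4 <- R4 - (4)*R2:  [  0   0   0  -1  -1 ]
Row echelon form:
[ -2  -6   5   2  |    3 ]
[  0  -2  -4   0  |  -26 ]
[  0   0   4  -6  |   14 ]
[  0   0   0  -1  |   -1 ]
Back-substitution:
s = (-1) / -1 = 1
r = (14 - (-6)*(1)) / 4 = 5
q = (-26 - (-4)*(5)) / -2 = 3
p = (3 - (-6)*(3) - (5)*(5) - (2)*(1)) / -2 = 3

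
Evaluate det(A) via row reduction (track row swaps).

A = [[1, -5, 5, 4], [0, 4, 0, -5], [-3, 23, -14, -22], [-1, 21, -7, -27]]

Forward elimination:
R3 <- R3 - (-3)*R1:  [   0    8    1  -10 ]
R4 <- R4 - (-1)*R1:  [   0   16   -2  -23 ]
R3 <- R3 - (2)*R2:  [ 0  0  1  0 ]
R4 <- R4 - (4)*R2:  [  0   0  -2  -3 ]
R4 <- R4 - (-2)*R3:  [  0   0   0  -3 ]
Upper-triangular form:
[ 1  -5  5   4 ]
[ 0   4  0  -5 ]
[ 0   0  1   0 ]
[ 0   0  0  -3 ]
det(A) = (-1)^0 * (1) * (4) * (1) * (-3) = -12  (0 row swaps -> sign +1)

det(A) = -12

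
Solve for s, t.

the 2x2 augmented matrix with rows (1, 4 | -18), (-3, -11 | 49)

(2, -5)

Forward elimination on [A|b]:
R2 <- R2 - (-3)*R1:  [  0   1  -5 ]
Row echelon form:
[ 1  4  |  -18 ]
[ 0  1  |   -5 ]
Back-substitution:
t = (-5) / 1 = -5
s = (-18 - (4)*(-5)) / 1 = 2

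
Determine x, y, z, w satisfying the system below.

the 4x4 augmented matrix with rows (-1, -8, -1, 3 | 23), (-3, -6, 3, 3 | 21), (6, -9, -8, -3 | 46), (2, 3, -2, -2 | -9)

(4, -5, 4, -3)

Forward elimination on [A|b]:
R2 <- R2 - (3)*R1:  [   0   18    6   -6  -48 ]
R3 <- R3 - (-6)*R1:  [   0  -57  -14   15  184 ]
R4 <- R4 - (-2)*R1:  [   0  -13   -4    4   37 ]
R3 <- R3 - (-19/6)*R2:  [  0   0   5  -4  32 ]
R4 <- R4 - (-13/18)*R2:  [    0     0   1/3  -1/3   7/3 ]
R4 <- R4 - (1/15)*R3:  [     0      0      0  -1/15    1/5 ]
Row echelon form:
[ -1  -8  -1      3  |   23 ]
[  0  18   6     -6  |  -48 ]
[  0   0   5     -4  |   32 ]
[  0   0   0  -1/15  |  1/5 ]
Back-substitution:
w = (1/5) / (-1/15) = -3
z = (32 - (-4)*(-3)) / 5 = 4
y = (-48 - (6)*(4) - (-6)*(-3)) / 18 = -5
x = (23 - (-8)*(-5) - (-1)*(4) - (3)*(-3)) / -1 = 4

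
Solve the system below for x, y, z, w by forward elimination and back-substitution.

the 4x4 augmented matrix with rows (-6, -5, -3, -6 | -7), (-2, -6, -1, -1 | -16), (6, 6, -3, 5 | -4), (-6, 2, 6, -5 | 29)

(3, 2, 3, -5)

Forward elimination on [A|b]:
R2 <- R2 - (1/3)*R1:  [     0  -13/3      0      1  -41/3 ]
R3 <- R3 - (-1)*R1:  [   0    1   -6   -1  -11 ]
R4 <- R4 - (1)*R1:  [  0   7   9   1  36 ]
R3 <- R3 - (-3/13)*R2:  [       0        0       -6   -10/13  -184/13 ]
R4 <- R4 - (-21/13)*R2:  [      0       0       9   34/13  181/13 ]
R4 <- R4 - (-3/2)*R3:  [      0       0       0   19/13  -95/13 ]
Row echelon form:
[ -6     -5  -3      -6  |       -7 ]
[  0  -13/3   0       1  |    -41/3 ]
[  0      0  -6  -10/13  |  -184/13 ]
[  0      0   0   19/13  |   -95/13 ]
Back-substitution:
w = (-95/13) / (19/13) = -5
z = (-184/13 - (-10/13)*(-5)) / -6 = 3
y = (-41/3 - (1)*(-5)) / (-13/3) = 2
x = (-7 - (-5)*(2) - (-3)*(3) - (-6)*(-5)) / -6 = 3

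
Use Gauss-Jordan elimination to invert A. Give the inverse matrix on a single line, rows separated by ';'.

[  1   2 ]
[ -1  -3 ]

Gauss-Jordan on [A | I]:
R2 <- R2 - (-1)*R1:  [  0  -1  |   1   1 ]
R2 <- (1/-1)*R2:  [  0   1  |  -1  -1 ]
R1 <- R1 - (2)*R2:  [ 1  0  |  3  2 ]
Right block of [I | A^{-1}] is the inverse:
[  3   2 ]
[ -1  -1 ]

inverse = [3 2; -1 -1]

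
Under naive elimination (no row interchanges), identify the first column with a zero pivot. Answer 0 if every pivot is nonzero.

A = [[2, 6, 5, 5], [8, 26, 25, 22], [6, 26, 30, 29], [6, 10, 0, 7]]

first zero-pivot column = 0

Naive forward elimination:
R2 <- R2 - (4)*R1:  [ 0  2  5  2 ]
R3 <- R3 - (3)*R1:  [  0   8  15  14 ]
R4 <- R4 - (3)*R1:  [   0   -8  -15   -8 ]
R3 <- R3 - (4)*R2:  [  0   0  -5   6 ]
R4 <- R4 - (-4)*R2:  [ 0  0  5  0 ]
R4 <- R4 - (-1)*R3:  [ 0  0  0  6 ]
All pivots nonzero; naive elimination completes without hitting a zero pivot.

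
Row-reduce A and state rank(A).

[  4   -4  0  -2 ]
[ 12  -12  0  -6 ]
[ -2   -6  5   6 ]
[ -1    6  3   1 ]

rank(A) = 3

Row reduction:
R2 <- R2 - (3)*R1:  [ 0  0  0  0 ]
R3 <- R3 - (-1/2)*R1:  [  0  -8   5   5 ]
R4 <- R4 - (-1/4)*R1:  [   0    5    3  1/2 ]
R2 <-> R3   (pivot in column 2 was zero)
[ 4  -4  0   -2 ]
[ 0  -8  5    5 ]
[ 0   0  0    0 ]
[ 0   5  3  1/2 ]
R4 <- R4 - (-5/8)*R2:  [    0     0  49/8  29/8 ]
R3 <-> R4   (pivot in column 3 was zero)
[ 4  -4     0    -2 ]
[ 0  -8     5     5 ]
[ 0   0  49/8  29/8 ]
[ 0   0     0     0 ]
Row echelon form:
[ 4  -4     0    -2 ]
[ 0  -8     5     5 ]
[ 0   0  49/8  29/8 ]
[ 0   0     0     0 ]
Nonzero rows / pivot columns: 3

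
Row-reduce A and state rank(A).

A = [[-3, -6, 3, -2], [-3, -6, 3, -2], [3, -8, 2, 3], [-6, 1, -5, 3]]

Row reduction:
R2 <- R2 - (1)*R1:  [ 0  0  0  0 ]
R3 <- R3 - (-1)*R1:  [   0  -14    5    1 ]
R4 <- R4 - (2)*R1:  [   0   13  -11    7 ]
R2 <-> R3   (pivot in column 2 was zero)
[ -3   -6    3  -2 ]
[  0  -14    5   1 ]
[  0    0    0   0 ]
[  0   13  -11   7 ]
R4 <- R4 - (-13/14)*R2:  [      0       0  -89/14  111/14 ]
R3 <-> R4   (pivot in column 3 was zero)
[ -3   -6       3      -2 ]
[  0  -14       5       1 ]
[  0    0  -89/14  111/14 ]
[  0    0       0       0 ]
Row echelon form:
[ -3   -6       3      -2 ]
[  0  -14       5       1 ]
[  0    0  -89/14  111/14 ]
[  0    0       0       0 ]
Nonzero rows / pivot columns: 3

rank(A) = 3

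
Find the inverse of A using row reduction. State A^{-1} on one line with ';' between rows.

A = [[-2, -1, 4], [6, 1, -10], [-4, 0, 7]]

Gauss-Jordan on [A | I]:
R1 <- (1/-2)*R1:  [    1   1/2    -2  |  -1/2     0     0 ]
R2 <- R2 - (6)*R1:  [  0  -2   2  |   3   1   0 ]
R3 <- R3 - (-4)*R1:  [  0   2  -1  |  -2   0   1 ]
R2 <- (1/-2)*R2:  [    0     1    -1  |  -3/2  -1/2     0 ]
R1 <- R1 - (1/2)*R2:  [    1     0  -3/2  |   1/4   1/4     0 ]
R3 <- R3 - (2)*R2:  [ 0  0  1  |  1  1  1 ]
R1 <- R1 - (-3/2)*R3:  [   1    0    0  |  7/4  7/4  3/2 ]
R2 <- R2 - (-1)*R3:  [    0     1     0  |  -1/2   1/2     1 ]
Right block of [I | A^{-1}] is the inverse:
[  7/4  7/4  3/2 ]
[ -1/2  1/2    1 ]
[    1    1    1 ]

inverse = [7/4 7/4 3/2; -1/2 1/2 1; 1 1 1]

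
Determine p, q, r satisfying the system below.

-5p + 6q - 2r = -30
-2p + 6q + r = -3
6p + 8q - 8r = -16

Forward elimination on [A|b]:
R2 <- R2 - (2/5)*R1:  [    0  18/5   9/5     9 ]
R3 <- R3 - (-6/5)*R1:  [     0   76/5  -52/5    -52 ]
R3 <- R3 - (38/9)*R2:  [   0    0  -18  -90 ]
Row echelon form:
[ -5     6   -2  |  -30 ]
[  0  18/5  9/5  |    9 ]
[  0     0  -18  |  -90 ]
Back-substitution:
r = (-90) / -18 = 5
q = (9 - (9/5)*(5)) / (18/5) = 0
p = (-30 - (6)*(0) - (-2)*(5)) / -5 = 4

(4, 0, 5)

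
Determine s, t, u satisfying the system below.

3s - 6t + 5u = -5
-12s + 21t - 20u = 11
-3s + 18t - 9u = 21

(-4, 3, 5)

Forward elimination on [A|b]:
R2 <- R2 - (-4)*R1:  [  0  -3   0  -9 ]
R3 <- R3 - (-1)*R1:  [  0  12  -4  16 ]
R3 <- R3 - (-4)*R2:  [   0    0   -4  -20 ]
Row echelon form:
[ 3  -6   5  |   -5 ]
[ 0  -3   0  |   -9 ]
[ 0   0  -4  |  -20 ]
Back-substitution:
u = (-20) / -4 = 5
t = (-9) / -3 = 3
s = (-5 - (-6)*(3) - (5)*(5)) / 3 = -4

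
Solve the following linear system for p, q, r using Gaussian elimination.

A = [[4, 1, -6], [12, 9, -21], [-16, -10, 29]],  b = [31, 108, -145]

(3, 1, -3)

Forward elimination on [A|b]:
R2 <- R2 - (3)*R1:  [  0   6  -3  15 ]
R3 <- R3 - (-4)*R1:  [   0   -6    5  -21 ]
R3 <- R3 - (-1)*R2:  [  0   0   2  -6 ]
Row echelon form:
[ 4  1  -6  |  31 ]
[ 0  6  -3  |  15 ]
[ 0  0   2  |  -6 ]
Back-substitution:
r = (-6) / 2 = -3
q = (15 - (-3)*(-3)) / 6 = 1
p = (31 - (1)*(1) - (-6)*(-3)) / 4 = 3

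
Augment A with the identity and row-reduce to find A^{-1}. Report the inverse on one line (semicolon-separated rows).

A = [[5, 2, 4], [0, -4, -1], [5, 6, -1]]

Gauss-Jordan on [A | I]:
R1 <- (1/5)*R1:  [   1  2/5  4/5  |  1/5    0    0 ]
R3 <- R3 - (5)*R1:  [  0   4  -5  |  -1   0   1 ]
R2 <- (1/-4)*R2:  [    0     1   1/4  |     0  -1/4     0 ]
R1 <- R1 - (2/5)*R2:  [    1     0  7/10  |   1/5  1/10     0 ]
R3 <- R3 - (4)*R2:  [  0   0  -6  |  -1   1   1 ]
R3 <- (1/-6)*R3:  [    0     0     1  |   1/6  -1/6  -1/6 ]
R1 <- R1 - (7/10)*R3:  [     1      0      0  |   1/12  13/60   7/60 ]
R2 <- R2 - (1/4)*R3:  [     0      1      0  |  -1/24  -5/24   1/24 ]
Right block of [I | A^{-1}] is the inverse:
[  1/12  13/60  7/60 ]
[ -1/24  -5/24  1/24 ]
[   1/6   -1/6  -1/6 ]

inverse = [1/12 13/60 7/60; -1/24 -5/24 1/24; 1/6 -1/6 -1/6]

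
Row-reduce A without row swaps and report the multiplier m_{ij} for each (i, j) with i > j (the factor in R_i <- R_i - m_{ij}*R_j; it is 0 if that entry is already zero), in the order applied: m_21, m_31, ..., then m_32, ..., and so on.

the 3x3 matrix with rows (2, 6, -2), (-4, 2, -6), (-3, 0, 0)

Forward elimination:
R2 <- R2 - (-2)*R1:  [   0   14  -10 ]
R3 <- R3 - (-3/2)*R1:  [  0   9  -3 ]
R3 <- R3 - (9/14)*R2:  [    0     0  24/7 ]
Multipliers (in order of application): m_{21} = -2, m_{31} = -3/2, m_{32} = 9/14

multipliers: -2, -3/2, 9/14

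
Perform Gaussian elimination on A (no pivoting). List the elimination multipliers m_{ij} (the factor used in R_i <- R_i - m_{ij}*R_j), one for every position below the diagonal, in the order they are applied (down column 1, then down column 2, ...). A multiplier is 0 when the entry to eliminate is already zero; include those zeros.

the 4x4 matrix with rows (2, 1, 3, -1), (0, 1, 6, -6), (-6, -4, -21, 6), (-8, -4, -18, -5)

multipliers: 0, -3, -4, -1, 0, 1

Forward elimination:
R2: entry in column 1 is already 0 -> m_{21} = 0 (no row operation needed)
R3 <- R3 - (-3)*R1:  [   0   -1  -12    3 ]
R4 <- R4 - (-4)*R1:  [  0   0  -6  -9 ]
R3 <- R3 - (-1)*R2:  [  0   0  -6  -3 ]
R4: entry in column 2 is already 0 -> m_{42} = 0 (no row operation needed)
R4 <- R4 - (1)*R3:  [  0   0   0  -6 ]
Multipliers (in order of application): m_{21} = 0, m_{31} = -3, m_{41} = -4, m_{32} = -1, m_{42} = 0, m_{43} = 1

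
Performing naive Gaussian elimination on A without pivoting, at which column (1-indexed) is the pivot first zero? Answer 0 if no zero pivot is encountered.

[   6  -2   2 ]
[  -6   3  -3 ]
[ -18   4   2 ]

first zero-pivot column = 0

Naive forward elimination:
R2 <- R2 - (-1)*R1:  [  0   1  -1 ]
R3 <- R3 - (-3)*R1:  [  0  -2   8 ]
R3 <- R3 - (-2)*R2:  [ 0  0  6 ]
All pivots nonzero; naive elimination completes without hitting a zero pivot.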